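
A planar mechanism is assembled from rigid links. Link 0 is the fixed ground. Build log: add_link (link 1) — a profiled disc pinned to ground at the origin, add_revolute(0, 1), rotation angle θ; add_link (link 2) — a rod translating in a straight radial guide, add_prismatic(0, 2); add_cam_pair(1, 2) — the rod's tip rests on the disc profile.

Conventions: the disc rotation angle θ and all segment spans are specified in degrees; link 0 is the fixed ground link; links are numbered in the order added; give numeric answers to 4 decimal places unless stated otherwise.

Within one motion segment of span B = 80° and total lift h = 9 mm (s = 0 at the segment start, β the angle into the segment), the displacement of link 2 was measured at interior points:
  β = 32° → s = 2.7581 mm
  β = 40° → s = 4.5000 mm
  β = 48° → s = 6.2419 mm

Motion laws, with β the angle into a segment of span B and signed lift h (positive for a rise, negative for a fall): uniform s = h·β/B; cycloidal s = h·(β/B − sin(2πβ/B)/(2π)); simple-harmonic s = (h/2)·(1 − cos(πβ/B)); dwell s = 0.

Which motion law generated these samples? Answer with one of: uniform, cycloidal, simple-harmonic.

candidates at β/B = r: uniform s = h·r (linear in β); cycloidal s = h·(r − sin(2πr)/(2π)); simple-harmonic s = (h/2)(1 − cos(πr))
β=32°: printed 2.7581 | uniform 3.6000, cycloidal 2.7581, simple-harmonic 3.1094
β=40°: printed 4.5000 | uniform 4.5000, cycloidal 4.5000, simple-harmonic 4.5000
β=48°: printed 6.2419 | uniform 5.4000, cycloidal 6.2419, simple-harmonic 5.8906
only one law matches every sample → cycloidal

cycloidal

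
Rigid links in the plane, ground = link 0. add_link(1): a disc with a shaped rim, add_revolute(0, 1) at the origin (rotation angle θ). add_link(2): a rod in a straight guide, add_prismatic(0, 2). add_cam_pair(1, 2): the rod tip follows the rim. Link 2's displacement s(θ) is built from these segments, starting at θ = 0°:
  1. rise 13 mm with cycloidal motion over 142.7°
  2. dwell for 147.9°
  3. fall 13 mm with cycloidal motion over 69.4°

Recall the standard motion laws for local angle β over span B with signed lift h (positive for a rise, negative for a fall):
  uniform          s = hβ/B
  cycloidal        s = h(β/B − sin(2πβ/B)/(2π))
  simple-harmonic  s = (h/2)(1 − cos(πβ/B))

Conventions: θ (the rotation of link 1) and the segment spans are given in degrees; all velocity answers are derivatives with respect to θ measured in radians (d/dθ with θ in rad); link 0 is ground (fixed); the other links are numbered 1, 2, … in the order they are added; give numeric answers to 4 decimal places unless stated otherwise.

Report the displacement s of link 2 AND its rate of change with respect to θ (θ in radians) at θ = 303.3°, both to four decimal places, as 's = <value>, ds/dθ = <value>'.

segment 1 (0° to 142.7°, cycloidal, h = 13) is passed completely: s = 0.0000 + (13) = 13.0000
segment 2 (142.7° to 290.6°, dwell): s unchanged at 13.0000
θ = 303.3° falls in segment 3 (290.6° to 360°, cycloidal, h = -13): β = 303.3 − 290.6 = 12.7°, B = 69.4°; Δs = -13·(0.1830 − sin(2π·0.1830)/(2π)) = -0.4906; s = 13.0000 − 0.4906 = 12.5094
velocity in seg [290.6°–360°] (cycloidal), θ in radians: β = 12.7° = 0.2217 rad, B = 69.4° = 1.2113 rad; ds/dθ = (h/B)(1 − cos(2πβ/B)) = ((-13)/1.2113)(1 − cos(2π·0.1830)) = -6.346579 mm/rad

s = 12.5094, ds/dθ = -6.3466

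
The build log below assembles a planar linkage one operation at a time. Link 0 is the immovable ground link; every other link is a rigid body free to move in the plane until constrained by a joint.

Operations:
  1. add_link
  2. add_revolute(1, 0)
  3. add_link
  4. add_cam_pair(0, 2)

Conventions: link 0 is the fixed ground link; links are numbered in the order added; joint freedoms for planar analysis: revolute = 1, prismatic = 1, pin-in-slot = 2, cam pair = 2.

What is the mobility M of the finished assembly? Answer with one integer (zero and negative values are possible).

ground; <1,0,0>
#1 <2,0,0>
R:1↔0 J1 <2,1,0>
#2 <3,1,0>
C:0↔2 J2 <3,1,1>
3×2 − 2×1 − 1×1 = 3

M = 3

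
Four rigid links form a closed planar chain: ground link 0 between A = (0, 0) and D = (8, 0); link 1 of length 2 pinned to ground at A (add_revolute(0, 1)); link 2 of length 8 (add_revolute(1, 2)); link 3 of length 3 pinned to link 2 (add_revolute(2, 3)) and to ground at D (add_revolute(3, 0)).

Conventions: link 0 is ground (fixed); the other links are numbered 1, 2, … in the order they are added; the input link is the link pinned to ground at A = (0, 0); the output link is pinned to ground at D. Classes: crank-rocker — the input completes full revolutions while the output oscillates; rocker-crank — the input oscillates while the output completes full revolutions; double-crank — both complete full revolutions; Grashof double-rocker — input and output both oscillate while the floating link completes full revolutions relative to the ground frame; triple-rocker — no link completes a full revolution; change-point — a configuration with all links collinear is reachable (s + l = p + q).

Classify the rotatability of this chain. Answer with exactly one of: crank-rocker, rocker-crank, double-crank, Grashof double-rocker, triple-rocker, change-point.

lengths: ground=8, input=2, coupler=8, output=3
sorted: s=2 (shortest), l=8 (longest), p+q=11
s + l = 10 vs p + q = 11
s + l < p + q (Grashof) with shortest = input link → crank-rocker

crank-rocker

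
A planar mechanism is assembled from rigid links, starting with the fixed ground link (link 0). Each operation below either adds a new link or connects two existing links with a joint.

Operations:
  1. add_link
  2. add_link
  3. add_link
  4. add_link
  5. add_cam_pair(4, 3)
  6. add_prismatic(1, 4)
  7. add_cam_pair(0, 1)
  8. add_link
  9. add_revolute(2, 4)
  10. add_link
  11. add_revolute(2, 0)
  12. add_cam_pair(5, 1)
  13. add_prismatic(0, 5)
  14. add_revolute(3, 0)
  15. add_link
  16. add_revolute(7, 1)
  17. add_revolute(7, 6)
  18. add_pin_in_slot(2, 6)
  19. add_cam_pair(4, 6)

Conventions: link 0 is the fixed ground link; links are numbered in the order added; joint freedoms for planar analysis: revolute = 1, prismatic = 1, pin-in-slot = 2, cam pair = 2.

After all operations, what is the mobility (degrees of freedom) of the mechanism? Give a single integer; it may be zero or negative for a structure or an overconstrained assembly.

L=1 J1=0 J2=0
add link → L=2 J1=0 J2=0
add link → L=3 J1=0 J2=0
add link → L=4 J1=0 J2=0
add link → L=5 J1=0 J2=0
C@4,3 dof=2 J2 → L=5 J1=0 J2=1
P@1,4 dof=1 J1 → L=5 J1=1 J2=1
C@0,1 dof=2 J2 → L=5 J1=1 J2=2
add link → L=6 J1=1 J2=2
R@2,4 dof=1 J1 → L=6 J1=2 J2=2
add link → L=7 J1=2 J2=2
R@2,0 dof=1 J1 → L=7 J1=3 J2=2
C@5,1 dof=2 J2 → L=7 J1=3 J2=3
P@0,5 dof=1 J1 → L=7 J1=4 J2=3
R@3,0 dof=1 J1 → L=7 J1=5 J2=3
add link → L=8 J1=5 J2=3
R@7,1 dof=1 J1 → L=8 J1=6 J2=3
R@7,6 dof=1 J1 → L=8 J1=7 J2=3
PS@2,6 dof=2 J2 → L=8 J1=7 J2=4
C@4,6 dof=2 J2 → L=8 J1=7 J2=5
M=3(L−1)−2J1−J2=3·7−2·7−5=2

M = 2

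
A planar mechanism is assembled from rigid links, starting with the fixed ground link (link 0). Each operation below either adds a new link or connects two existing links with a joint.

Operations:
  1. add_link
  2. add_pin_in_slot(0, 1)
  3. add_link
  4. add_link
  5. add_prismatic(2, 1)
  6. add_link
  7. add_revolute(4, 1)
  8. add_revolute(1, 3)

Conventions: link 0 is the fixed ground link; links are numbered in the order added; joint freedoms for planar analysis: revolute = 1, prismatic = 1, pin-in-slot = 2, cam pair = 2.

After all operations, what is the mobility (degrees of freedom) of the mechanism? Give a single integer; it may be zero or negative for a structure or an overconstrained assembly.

(L,J1,J2)=(1,0,0); link0 fixed
link1: (2,0,0)
PS 0-1 [J2]: (2,0,1)
link2: (3,0,1)
link3: (4,0,1)
P 2-1 [J1]: (4,1,1)
link4: (5,1,1)
R 4-1 [J1]: (5,2,1)
R 1-3 [J1]: (5,3,1)
Grübler: 3·4 − 2·3 − 1 = 5

M = 5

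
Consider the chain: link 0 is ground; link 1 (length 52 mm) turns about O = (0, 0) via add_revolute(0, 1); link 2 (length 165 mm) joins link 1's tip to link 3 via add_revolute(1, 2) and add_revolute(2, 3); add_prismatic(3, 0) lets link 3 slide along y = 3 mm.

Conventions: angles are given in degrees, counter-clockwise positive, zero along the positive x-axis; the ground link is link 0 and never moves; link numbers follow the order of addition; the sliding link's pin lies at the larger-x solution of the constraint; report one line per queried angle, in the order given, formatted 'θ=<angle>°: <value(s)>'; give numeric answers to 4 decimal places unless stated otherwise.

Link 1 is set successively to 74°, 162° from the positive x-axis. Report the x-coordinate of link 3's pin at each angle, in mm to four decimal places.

geometry: r = 52 mm, L = 165 mm, e = 3 mm
θ=74°: crank pin P = (r cos θ, r sin θ) = (14.333143, 49.985608)
θ=74°: h = r sin θ − e = 49.985608 − 3 = 46.985608
θ=74°: x = r cos θ + √(L² − h²) = 14.333143 + 158.168747 = 172.501890
θ=162°: crank pin P = (r cos θ, r sin θ) = (-49.454939, 16.068884)
θ=162°: h = r sin θ − e = 16.068884 − 3 = 13.068884
θ=162°: x = r cos θ + √(L² − h²) = -49.454939 + 164.481623 = 115.026684

θ=74°: 172.5019
θ=162°: 115.0267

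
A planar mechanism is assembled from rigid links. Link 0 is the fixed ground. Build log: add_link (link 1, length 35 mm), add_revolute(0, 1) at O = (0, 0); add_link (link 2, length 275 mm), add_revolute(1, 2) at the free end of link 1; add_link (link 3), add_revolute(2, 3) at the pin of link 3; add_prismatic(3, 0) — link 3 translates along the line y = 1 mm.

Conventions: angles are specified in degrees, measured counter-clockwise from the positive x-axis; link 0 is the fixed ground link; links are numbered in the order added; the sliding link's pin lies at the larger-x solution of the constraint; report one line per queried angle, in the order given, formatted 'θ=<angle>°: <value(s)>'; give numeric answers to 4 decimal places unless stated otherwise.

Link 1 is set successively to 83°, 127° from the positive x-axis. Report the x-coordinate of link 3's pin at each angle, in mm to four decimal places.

geometry: r = 35 mm, L = 275 mm, e = 1 mm
θ=83°: crank pin P = (r cos θ, r sin θ) = (4.265427, 34.739115)
θ=83°: h = r sin θ − e = 34.739115 − 1 = 33.739115
θ=83°: x = r cos θ + √(L² − h²) = 4.265427 + 272.922465 = 277.187892
θ=127°: crank pin P = (r cos θ, r sin θ) = (-21.063526, 27.952243)
θ=127°: h = r sin θ − e = 27.952243 − 1 = 26.952243
θ=127°: x = r cos θ + √(L² − h²) = -21.063526 + 273.676043 = 252.612517

θ=83°: 277.1879
θ=127°: 252.6125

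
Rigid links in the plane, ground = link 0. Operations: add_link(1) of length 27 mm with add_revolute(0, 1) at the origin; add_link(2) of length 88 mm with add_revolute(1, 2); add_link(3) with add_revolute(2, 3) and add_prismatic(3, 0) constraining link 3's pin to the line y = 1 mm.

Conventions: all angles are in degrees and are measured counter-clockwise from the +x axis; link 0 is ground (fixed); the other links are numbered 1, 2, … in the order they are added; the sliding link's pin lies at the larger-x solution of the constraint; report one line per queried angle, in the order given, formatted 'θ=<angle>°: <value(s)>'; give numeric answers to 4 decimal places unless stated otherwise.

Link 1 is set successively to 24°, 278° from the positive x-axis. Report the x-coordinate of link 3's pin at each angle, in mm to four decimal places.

geometry: r = 27 mm, L = 88 mm, e = 1 mm
θ=24°: crank pin P = (r cos θ, r sin θ) = (24.665727, 10.981889)
θ=24°: h = r sin θ − e = 10.981889 − 1 = 9.981889
θ=24°: x = r cos θ + √(L² − h²) = 24.665727 + 87.432042 = 112.097769
θ=278°: crank pin P = (r cos θ, r sin θ) = (3.757674, -26.737238)
θ=278°: h = r sin θ − e = -26.737238 − 1 = -27.737238
θ=278°: x = r cos θ + √(L² − h²) = 3.757674 + 83.514344 = 87.272018

θ=24°: 112.0978
θ=278°: 87.2720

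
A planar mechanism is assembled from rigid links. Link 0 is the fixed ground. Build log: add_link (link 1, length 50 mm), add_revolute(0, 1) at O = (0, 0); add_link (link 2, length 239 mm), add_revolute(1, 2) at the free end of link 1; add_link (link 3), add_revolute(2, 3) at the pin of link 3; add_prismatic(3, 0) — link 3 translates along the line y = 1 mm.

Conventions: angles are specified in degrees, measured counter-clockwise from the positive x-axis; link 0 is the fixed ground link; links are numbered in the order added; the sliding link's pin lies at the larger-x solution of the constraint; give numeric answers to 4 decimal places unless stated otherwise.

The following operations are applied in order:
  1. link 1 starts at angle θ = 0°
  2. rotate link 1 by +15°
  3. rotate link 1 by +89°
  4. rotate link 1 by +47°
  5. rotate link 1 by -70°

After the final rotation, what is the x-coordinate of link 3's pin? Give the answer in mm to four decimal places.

geometry: r = 50 mm, L = 239 mm, e = 1 mm; θ starts at 0°
rotate link 1 by +15°: θ ← 0° +15° = 15°
rotate link 1 by +89°: θ ← 15° +89° = 104°
rotate link 1 by +47°: θ ← 104° +47° = 151°
rotate link 1 by -70°: θ ← 151° -70° = 81°
crank pin P = (r cos θ, r sin θ) = (7.821723, 49.384417)
h = r sin θ − e = 49.384417 − 1 = 48.384417
x = r cos θ + √(L² − h²) = 7.821723 + 234.051166 = 241.872889

241.8729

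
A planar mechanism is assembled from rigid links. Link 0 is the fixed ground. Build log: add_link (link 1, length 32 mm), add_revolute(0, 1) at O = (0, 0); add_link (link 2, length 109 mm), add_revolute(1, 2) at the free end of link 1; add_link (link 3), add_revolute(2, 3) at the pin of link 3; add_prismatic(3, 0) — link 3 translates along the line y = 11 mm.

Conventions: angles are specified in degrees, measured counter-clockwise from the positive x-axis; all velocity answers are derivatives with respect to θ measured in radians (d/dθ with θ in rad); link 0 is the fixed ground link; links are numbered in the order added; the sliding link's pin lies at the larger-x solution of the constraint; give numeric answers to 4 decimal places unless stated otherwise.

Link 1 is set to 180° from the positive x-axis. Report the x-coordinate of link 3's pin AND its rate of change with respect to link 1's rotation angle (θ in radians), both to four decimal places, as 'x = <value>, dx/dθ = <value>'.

geometry: r = 32 mm, L = 109 mm, e = 11 mm
crank pin P = (r cos θ, r sin θ) = (-32.000000, 0.000000)
h = r sin θ − e = 0.000000 − 11 = -11.000000
x = r cos θ + √(L² − h²) = -32.000000 + 108.443534 = 76.443534
dx/dθ = −r sin θ − h·r cos θ/√(L² − h²) (θ in radians; h = -11.000000) = -3.245929

x = 76.4435, dx/dθ = -3.2459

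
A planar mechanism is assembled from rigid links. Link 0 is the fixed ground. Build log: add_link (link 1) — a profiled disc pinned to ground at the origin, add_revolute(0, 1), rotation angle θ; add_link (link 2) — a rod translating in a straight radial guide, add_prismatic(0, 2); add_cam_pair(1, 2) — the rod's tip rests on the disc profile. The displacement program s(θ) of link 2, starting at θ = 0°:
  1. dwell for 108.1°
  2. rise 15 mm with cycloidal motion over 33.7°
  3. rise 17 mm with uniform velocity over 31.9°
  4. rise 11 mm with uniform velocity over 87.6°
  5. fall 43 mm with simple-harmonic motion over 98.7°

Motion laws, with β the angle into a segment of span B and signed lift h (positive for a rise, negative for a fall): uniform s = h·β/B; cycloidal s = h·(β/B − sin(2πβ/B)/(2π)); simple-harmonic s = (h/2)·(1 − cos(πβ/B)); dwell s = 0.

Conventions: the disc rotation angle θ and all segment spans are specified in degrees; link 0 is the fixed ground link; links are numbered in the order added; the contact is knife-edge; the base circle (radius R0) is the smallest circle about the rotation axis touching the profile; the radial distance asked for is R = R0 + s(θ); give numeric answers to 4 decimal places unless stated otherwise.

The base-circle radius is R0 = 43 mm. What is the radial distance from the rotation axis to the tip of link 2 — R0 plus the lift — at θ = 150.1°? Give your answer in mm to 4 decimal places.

seg 1 [0°–108.1°] dwell: s stays 0.0000
seg 2 [108.1°–141.8°] cycloidal, h=15: full span → s += 15 → s = 15.0000
seg 3 [141.8°–173.7°] uniform, h=17: θ=150.1° here. β=8.3, B=31.9. 17·8.3/31.9 = 4.4232 → s = 19.4232
R = R0 + s = 43 + 19.4232 = 62.4232

62.4232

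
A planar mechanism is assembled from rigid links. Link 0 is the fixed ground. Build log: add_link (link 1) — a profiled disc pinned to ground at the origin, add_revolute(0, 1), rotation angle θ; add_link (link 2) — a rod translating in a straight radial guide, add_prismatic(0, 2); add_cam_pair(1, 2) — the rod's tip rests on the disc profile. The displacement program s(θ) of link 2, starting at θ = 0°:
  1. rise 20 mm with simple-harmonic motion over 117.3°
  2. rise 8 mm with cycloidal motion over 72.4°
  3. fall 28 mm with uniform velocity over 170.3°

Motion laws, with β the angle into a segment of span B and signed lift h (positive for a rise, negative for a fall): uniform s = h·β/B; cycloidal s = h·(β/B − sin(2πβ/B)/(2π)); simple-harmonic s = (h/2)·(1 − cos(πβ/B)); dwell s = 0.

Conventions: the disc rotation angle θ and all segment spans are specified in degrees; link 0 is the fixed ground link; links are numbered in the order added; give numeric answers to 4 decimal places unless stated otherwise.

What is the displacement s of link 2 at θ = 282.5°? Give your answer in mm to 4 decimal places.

seg 1 [0°–117.3°] simple-harmonic, h=20: full span → s += 20 → s = 20.0000
seg 2 [117.3°–189.7°] cycloidal, h=8: full span → s += 8 → s = 28.0000
seg 3 [189.7°–360°] uniform, h=-28: θ=282.5° here. β=92.8, B=170.3. -28·92.8/170.3 = -15.2578 → s = 12.7422

12.7422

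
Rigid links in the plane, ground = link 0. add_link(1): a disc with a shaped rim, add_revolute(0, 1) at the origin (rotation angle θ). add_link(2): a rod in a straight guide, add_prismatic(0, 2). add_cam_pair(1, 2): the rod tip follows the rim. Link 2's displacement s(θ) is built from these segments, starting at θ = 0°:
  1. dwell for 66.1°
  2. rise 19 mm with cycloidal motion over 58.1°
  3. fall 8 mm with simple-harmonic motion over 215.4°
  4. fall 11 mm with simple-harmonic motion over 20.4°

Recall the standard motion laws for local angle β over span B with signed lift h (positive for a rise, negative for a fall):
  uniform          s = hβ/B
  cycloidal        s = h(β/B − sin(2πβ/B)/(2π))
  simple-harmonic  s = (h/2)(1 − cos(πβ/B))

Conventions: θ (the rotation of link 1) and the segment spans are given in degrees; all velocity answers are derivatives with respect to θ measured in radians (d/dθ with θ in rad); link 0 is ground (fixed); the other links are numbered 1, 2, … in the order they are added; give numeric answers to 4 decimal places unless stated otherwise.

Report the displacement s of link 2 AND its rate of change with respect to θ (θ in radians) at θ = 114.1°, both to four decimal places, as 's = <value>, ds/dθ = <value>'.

segment 1 (0° to 66.1°, dwell): s unchanged at 0.0000
θ = 114.1° falls in segment 2 (66.1° to 124.2°, cycloidal, h = 19): β = 114.1 − 66.1 = 48°, B = 58.1°; Δs = 19·(0.8262 − sin(2π·0.8262)/(2π)) = 18.3813; s = 0.0000 + 18.3813 = 18.3813
velocity in seg [66.1°–124.2°] (cycloidal), θ in radians: β = 48° = 0.8378 rad, B = 58.1° = 1.0140 rad; ds/dθ = (h/B)(1 − cos(2πβ/B)) = (19/1.0140)(1 − cos(2π·0.8262)) = 10.108941 mm/rad

s = 18.3813, ds/dθ = 10.1089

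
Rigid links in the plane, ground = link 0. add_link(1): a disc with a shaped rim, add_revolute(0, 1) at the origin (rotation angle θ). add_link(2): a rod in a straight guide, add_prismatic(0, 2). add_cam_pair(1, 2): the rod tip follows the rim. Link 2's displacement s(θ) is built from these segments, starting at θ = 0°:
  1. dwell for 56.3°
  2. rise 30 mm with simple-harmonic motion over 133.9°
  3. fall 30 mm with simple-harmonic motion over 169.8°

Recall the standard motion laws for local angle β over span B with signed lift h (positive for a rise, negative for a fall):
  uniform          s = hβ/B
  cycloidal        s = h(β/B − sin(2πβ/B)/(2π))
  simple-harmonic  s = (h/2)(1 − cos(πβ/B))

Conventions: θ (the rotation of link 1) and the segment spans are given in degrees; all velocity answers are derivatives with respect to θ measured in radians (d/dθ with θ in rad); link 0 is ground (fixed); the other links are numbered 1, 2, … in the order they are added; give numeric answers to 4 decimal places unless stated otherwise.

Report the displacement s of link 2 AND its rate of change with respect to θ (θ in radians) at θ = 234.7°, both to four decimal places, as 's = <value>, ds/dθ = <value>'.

segment 1 (0° to 56.3°, dwell): s unchanged at 0.0000
segment 2 (56.3° to 190.2°, simple-harmonic, h = 30) is passed completely: s = 0.0000 + (30) = 30.0000
θ = 234.7° falls in segment 3 (190.2° to 360°, simple-harmonic, h = -30): β = 234.7 − 190.2 = 44.5°, B = 169.8°; Δs = -30/2·(1 − cos(π·0.2621)) = -4.8032; s = 30.0000 − 4.8032 = 25.1968
velocity in seg [190.2°–360°] (simple-harmonic), θ in radians: β = 44.5° = 0.7767 rad, B = 169.8° = 2.9636 rad; ds/dθ = (πh/(2B)) sin(πβ/B) = (π·(-30)/(2·2.9636)) sin(π·0.2621) = -11.662017 mm/rad

s = 25.1968, ds/dθ = -11.6620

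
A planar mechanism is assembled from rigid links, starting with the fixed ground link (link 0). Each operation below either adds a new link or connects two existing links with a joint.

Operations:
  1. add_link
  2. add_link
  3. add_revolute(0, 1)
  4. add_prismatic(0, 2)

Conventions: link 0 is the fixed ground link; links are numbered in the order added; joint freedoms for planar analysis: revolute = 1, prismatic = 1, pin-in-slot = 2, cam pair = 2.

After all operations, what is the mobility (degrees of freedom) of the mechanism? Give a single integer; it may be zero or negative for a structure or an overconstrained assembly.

ground; <1,0,0>
#1 <2,0,0>
#2 <3,0,0>
R:0↔1 J1 <3,1,0>
P:0↔2 J1 <3,2,0>
3×2 − 2×2 − 1×0 = 2

M = 2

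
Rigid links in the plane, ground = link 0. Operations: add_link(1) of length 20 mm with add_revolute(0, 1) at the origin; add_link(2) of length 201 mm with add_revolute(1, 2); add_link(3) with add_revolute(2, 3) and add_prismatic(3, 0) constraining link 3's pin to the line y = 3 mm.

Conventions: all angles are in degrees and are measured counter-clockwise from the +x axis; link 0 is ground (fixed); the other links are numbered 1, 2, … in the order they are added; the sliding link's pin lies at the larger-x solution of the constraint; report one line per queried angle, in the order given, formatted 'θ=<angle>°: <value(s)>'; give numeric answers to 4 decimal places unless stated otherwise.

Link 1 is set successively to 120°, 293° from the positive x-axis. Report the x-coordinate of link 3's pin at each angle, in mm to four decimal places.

geometry: r = 20 mm, L = 201 mm, e = 3 mm
θ=120°: crank pin P = (r cos θ, r sin θ) = (-10.000000, 17.320508)
θ=120°: h = r sin θ − e = 17.320508 − 3 = 14.320508
θ=120°: x = r cos θ + √(L² − h²) = -10.000000 + 200.489209 = 190.489209
θ=293°: crank pin P = (r cos θ, r sin θ) = (7.814623, -18.410097)
θ=293°: h = r sin θ − e = -18.410097 − 3 = -21.410097
θ=293°: x = r cos θ + √(L² − h²) = 7.814623 + 199.856468 = 207.671090

θ=120°: 190.4892
θ=293°: 207.6711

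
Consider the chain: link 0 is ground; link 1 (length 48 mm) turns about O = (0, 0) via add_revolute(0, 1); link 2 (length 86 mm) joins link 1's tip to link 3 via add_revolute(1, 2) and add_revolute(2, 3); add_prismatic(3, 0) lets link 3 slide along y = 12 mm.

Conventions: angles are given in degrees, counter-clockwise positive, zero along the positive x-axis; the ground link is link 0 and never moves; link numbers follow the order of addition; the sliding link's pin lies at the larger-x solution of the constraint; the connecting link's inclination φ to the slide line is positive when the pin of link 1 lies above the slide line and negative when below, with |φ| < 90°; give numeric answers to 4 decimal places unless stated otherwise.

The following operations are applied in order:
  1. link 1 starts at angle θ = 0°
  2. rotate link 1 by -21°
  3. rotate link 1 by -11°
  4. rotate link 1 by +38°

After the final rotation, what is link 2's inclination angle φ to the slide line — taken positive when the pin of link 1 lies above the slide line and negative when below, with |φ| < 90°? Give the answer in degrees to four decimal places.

geometry: r = 48 mm, L = 86 mm, e = 12 mm; θ starts at 0°
rotate link 1 by -21°: θ ← 0° -21° = -21°
rotate link 1 by -11°: θ ← -21° -11° = -32°
rotate link 1 by +38°: θ ← -32° +38° = 6°
h = r sin θ − e = 5.017366 − 12 = -6.982634
sin φ = h / L = -6.982634 / 86 = -0.08119342
φ = arcsin(-0.08119342) = -4.657167°

-4.6572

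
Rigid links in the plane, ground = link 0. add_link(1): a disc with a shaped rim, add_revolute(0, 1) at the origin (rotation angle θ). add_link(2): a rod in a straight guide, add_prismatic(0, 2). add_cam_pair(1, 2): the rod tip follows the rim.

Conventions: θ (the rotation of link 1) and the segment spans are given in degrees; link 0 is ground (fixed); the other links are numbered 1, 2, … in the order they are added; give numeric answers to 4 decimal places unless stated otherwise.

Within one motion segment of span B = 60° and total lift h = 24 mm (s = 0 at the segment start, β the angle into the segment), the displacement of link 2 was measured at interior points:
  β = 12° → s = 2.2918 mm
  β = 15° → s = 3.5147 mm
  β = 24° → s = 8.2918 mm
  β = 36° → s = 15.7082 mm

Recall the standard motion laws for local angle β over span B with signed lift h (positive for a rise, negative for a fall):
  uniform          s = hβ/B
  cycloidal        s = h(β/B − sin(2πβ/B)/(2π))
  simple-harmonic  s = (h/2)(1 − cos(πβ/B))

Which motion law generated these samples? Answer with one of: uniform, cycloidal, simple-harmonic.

candidates at β/B = r: uniform s = h·r (linear in β); cycloidal s = h·(r − sin(2πr)/(2π)); simple-harmonic s = (h/2)(1 − cos(πr))
β=12°: printed 2.2918 | uniform 4.8000, cycloidal 1.1672, simple-harmonic 2.2918
β=15°: printed 3.5147 | uniform 6.0000, cycloidal 2.1803, simple-harmonic 3.5147
β=24°: printed 8.2918 | uniform 9.6000, cycloidal 7.3548, simple-harmonic 8.2918
β=36°: printed 15.7082 | uniform 14.4000, cycloidal 16.6452, simple-harmonic 15.7082
only one law matches every sample → simple-harmonic

simple-harmonic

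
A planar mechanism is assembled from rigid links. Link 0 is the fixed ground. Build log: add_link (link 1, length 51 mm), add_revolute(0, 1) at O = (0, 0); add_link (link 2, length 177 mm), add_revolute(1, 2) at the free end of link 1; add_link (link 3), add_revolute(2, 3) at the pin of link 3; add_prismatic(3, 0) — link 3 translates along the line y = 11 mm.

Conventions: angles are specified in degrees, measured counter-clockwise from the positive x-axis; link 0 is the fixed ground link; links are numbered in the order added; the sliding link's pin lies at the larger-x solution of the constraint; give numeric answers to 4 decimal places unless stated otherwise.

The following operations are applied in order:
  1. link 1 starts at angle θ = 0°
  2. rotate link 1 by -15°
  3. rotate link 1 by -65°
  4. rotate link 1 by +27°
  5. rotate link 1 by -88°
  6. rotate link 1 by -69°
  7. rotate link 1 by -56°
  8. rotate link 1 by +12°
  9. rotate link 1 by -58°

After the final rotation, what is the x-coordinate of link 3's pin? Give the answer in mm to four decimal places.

geometry: r = 51 mm, L = 177 mm, e = 11 mm; θ starts at 0°
rotate link 1 by -15°: θ ← 0° -15° = -15°
rotate link 1 by -65°: θ ← -15° -65° = -80°
rotate link 1 by +27°: θ ← -80° +27° = -53°
rotate link 1 by -88°: θ ← -53° -88° = -141°
rotate link 1 by -69°: θ ← -141° -69° = -210°
rotate link 1 by -56°: θ ← -210° -56° = -266°
rotate link 1 by +12°: θ ← -266° +12° = -254°
rotate link 1 by -58°: θ ← -254° -58° = -312°
crank pin P = (r cos θ, r sin θ) = (34.125661, 37.900386)
h = r sin θ − e = 37.900386 − 11 = 26.900386
x = r cos θ + √(L² − h²) = 34.125661 + 174.943903 = 209.069564

209.0696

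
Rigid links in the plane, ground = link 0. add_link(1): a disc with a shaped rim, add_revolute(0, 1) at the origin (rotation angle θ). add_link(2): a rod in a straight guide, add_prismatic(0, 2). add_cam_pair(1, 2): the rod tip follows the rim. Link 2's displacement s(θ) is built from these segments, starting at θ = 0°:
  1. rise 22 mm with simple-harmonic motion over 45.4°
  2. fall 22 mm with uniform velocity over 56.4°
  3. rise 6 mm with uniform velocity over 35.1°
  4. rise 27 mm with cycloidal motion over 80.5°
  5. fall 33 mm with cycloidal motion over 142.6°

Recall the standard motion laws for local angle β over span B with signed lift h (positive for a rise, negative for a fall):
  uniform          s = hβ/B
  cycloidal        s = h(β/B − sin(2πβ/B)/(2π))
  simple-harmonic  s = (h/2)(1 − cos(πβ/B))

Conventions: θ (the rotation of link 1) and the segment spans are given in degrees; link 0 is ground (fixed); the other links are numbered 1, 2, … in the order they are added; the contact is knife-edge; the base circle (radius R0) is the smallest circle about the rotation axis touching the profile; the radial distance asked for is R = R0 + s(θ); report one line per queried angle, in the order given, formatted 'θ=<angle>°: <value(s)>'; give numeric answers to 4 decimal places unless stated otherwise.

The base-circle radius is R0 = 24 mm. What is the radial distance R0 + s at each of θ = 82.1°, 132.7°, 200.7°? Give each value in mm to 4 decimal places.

segment 1 (0° to 45.4°, simple-harmonic, h = 22) is passed completely: s = 0.0000 + (22) = 22.0000
θ = 82.1° falls in segment 2 (45.4° to 101.8°, uniform, h = -22): β = 82.1 − 45.4 = 36.7°, B = 56.4°; Δs = -22·36.7/56.4 = -14.3156; s = 22.0000 − 14.3156 = 7.6844
segment 2 (45.4° to 101.8°, uniform, h = -22) is passed completely: s = 22.0000 + (-22) = 0.0000
θ = 132.7° falls in segment 3 (101.8° to 136.9°, uniform, h = 6): β = 132.7 − 101.8 = 30.9°, B = 35.1°; Δs = 6·30.9/35.1 = 5.2821; s = 0.0000 + 5.2821 = 5.2821
segment 3 (101.8° to 136.9°, uniform, h = 6) is passed completely: s = 0.0000 + (6) = 6.0000
θ = 200.7° falls in segment 4 (136.9° to 217.4°, cycloidal, h = 27): β = 200.7 − 136.9 = 63.8°, B = 80.5°; Δs = 27·(0.7925 − sin(2π·0.7925)/(2π)) = 25.5433; s = 6.0000 + 25.5433 = 31.5433
θ=82.1°: R = R0 + s = 24 + 7.6844 = 31.6844
θ=132.7°: R = R0 + s = 24 + 5.2821 = 29.2821
θ=200.7°: R = R0 + s = 24 + 31.5433 = 55.5433

θ=82.1°: 31.6844
θ=132.7°: 29.2821
θ=200.7°: 55.5433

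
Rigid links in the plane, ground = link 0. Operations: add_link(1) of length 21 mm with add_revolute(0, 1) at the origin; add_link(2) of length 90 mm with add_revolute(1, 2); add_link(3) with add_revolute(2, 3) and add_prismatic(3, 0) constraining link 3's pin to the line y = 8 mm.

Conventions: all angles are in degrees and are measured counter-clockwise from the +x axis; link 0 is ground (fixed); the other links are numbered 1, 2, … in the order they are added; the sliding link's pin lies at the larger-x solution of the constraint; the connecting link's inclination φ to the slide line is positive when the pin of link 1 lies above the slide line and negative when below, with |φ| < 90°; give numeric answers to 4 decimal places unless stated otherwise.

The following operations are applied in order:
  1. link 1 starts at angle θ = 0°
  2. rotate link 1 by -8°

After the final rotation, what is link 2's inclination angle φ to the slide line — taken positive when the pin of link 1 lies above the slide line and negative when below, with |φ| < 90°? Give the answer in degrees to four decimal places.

geometry: r = 21 mm, L = 90 mm, e = 8 mm; θ starts at 0°
rotate link 1 by -8°: θ ← 0° -8° = -8°
h = r sin θ − e = -2.922635 − 8 = -10.922635
sin φ = h / L = -10.922635 / 90 = -0.12136261
φ = arcsin(-0.12136261) = -6.970749°

-6.9707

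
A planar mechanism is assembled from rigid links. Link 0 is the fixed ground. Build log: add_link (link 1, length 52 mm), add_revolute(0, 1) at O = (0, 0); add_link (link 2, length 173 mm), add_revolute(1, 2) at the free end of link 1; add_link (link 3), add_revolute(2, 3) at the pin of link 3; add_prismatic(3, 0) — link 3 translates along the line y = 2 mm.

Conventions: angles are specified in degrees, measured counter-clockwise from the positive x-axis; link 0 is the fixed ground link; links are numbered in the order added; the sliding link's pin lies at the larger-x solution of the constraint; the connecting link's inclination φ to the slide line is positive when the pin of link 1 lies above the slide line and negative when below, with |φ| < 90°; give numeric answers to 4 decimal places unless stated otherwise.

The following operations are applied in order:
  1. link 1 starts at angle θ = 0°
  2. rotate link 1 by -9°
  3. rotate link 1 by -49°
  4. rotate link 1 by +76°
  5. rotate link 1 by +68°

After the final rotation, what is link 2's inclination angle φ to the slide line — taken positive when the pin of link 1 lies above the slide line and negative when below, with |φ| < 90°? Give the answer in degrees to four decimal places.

geometry: r = 52 mm, L = 173 mm, e = 2 mm; θ starts at 0°
rotate link 1 by -9°: θ ← 0° -9° = -9°
rotate link 1 by -49°: θ ← -9° -49° = -58°
rotate link 1 by +76°: θ ← -58° +76° = 18°
rotate link 1 by +68°: θ ← 18° +68° = 86°
h = r sin θ − e = 51.873331 − 2 = 49.873331
sin φ = h / L = 49.873331 / 173 = 0.28828515
φ = arcsin(0.28828515) = 16.755318°

16.7553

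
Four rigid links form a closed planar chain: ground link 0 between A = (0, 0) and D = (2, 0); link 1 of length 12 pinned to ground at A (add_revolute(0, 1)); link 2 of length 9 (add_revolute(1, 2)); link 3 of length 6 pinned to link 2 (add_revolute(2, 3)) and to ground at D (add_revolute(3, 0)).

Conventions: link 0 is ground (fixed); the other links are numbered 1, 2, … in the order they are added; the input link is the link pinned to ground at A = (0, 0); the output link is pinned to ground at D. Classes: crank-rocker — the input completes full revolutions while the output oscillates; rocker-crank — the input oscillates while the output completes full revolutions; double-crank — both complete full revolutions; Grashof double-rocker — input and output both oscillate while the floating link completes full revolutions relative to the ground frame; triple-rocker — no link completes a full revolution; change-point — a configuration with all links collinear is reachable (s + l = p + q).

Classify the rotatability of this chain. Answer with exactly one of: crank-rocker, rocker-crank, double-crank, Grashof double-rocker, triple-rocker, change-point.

lengths: ground=2, input=12, coupler=9, output=6
sorted: s=2 (shortest), l=12 (longest), p+q=15
s + l = 14 vs p + q = 15
s + l < p + q (Grashof) with shortest = ground link → double-crank

double-crank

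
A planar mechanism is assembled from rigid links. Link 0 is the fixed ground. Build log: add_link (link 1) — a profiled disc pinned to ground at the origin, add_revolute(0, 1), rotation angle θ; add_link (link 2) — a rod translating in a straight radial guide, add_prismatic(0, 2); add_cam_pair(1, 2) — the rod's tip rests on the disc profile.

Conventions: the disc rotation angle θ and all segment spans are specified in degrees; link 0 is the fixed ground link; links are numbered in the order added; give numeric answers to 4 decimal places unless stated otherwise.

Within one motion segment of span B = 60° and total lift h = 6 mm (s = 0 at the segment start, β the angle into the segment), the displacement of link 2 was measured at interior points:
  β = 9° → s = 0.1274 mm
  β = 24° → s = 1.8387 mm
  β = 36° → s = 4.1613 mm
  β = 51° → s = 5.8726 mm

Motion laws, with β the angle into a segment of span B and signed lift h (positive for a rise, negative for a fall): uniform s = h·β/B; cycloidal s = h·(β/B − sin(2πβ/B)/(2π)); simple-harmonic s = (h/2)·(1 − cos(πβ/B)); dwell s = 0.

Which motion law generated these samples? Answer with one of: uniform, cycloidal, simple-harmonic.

candidates at β/B = r: uniform s = h·r (linear in β); cycloidal s = h·(r − sin(2πr)/(2π)); simple-harmonic s = (h/2)(1 − cos(πr))
β=9°: printed 0.1274 | uniform 0.9000, cycloidal 0.1274, simple-harmonic 0.3270
β=24°: printed 1.8387 | uniform 2.4000, cycloidal 1.8387, simple-harmonic 2.0729
β=36°: printed 4.1613 | uniform 3.6000, cycloidal 4.1613, simple-harmonic 3.9271
β=51°: printed 5.8726 | uniform 5.1000, cycloidal 5.8726, simple-harmonic 5.6730
only one law matches every sample → cycloidal

cycloidal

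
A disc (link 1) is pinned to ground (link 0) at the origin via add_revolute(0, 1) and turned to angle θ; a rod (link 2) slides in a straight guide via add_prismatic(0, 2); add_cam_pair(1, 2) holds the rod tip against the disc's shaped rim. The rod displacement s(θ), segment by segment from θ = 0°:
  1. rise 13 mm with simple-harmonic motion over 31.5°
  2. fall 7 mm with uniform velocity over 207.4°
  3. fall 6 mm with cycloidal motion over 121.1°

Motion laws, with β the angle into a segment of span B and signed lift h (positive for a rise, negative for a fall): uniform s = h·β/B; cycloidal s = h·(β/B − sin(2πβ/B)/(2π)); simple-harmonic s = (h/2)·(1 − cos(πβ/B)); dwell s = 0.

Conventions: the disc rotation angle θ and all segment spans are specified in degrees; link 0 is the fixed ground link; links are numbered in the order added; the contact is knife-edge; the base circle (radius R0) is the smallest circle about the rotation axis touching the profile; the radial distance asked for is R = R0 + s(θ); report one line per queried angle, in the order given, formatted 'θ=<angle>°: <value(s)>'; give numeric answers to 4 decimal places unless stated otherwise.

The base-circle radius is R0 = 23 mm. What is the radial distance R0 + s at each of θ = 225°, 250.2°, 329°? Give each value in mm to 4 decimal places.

segment 1 (0° to 31.5°, simple-harmonic, h = 13) is passed completely: s = 0.0000 + (13) = 13.0000
θ = 225° falls in segment 2 (31.5° to 238.9°, uniform, h = -7): β = 225 − 31.5 = 193.5°, B = 207.4°; Δs = -7·193.5/207.4 = -6.5309; s = 13.0000 − 6.5309 = 6.4691
segment 2 (31.5° to 238.9°, uniform, h = -7) is passed completely: s = 13.0000 + (-7) = 6.0000
θ = 250.2° falls in segment 3 (238.9° to 360°, cycloidal, h = -6): β = 250.2 − 238.9 = 11.3°, B = 121.1°; Δs = -6·(0.0933 − sin(2π·0.0933)/(2π)) = -0.0315; s = 6.0000 − 0.0315 = 5.9685
θ = 329° falls in segment 3 (238.9° to 360°, cycloidal, h = -6): β = 329 − 238.9 = 90.1°, B = 121.1°; Δs = -6·(0.7440 − sin(2π·0.7440)/(2π)) = -5.4183; s = 6.0000 − 5.4183 = 0.5817
θ=225°: R = R0 + s = 23 + 6.4691 = 29.4691
θ=250.2°: R = R0 + s = 23 + 5.9685 = 28.9685
θ=329°: R = R0 + s = 23 + 0.5817 = 23.5817

θ=225°: 29.4691
θ=250.2°: 28.9685
θ=329°: 23.5817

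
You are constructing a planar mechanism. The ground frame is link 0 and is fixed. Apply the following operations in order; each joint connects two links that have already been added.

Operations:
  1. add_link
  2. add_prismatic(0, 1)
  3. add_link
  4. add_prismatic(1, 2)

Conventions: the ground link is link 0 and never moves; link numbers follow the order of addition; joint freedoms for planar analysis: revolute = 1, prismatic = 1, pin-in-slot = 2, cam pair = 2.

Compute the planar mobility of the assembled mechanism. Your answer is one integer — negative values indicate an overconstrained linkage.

link 0 = ground. State L|J1|J2 = 1|0|0
+link1  2|0|0
P(0,1) f=1→J1  2|1|0
+link2  3|1|0
P(1,2) f=1→J1  3|2|0
M = 3(3−1)−2·2−0 = 6−4−0 = 2

M = 2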